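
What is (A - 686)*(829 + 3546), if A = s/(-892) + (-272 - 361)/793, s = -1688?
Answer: -529891543125/176839 ≈ -2.9965e+6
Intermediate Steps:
A = 193487/176839 (A = -1688/(-892) + (-272 - 361)/793 = -1688*(-1/892) - 633*1/793 = 422/223 - 633/793 = 193487/176839 ≈ 1.0941)
(A - 686)*(829 + 3546) = (193487/176839 - 686)*(829 + 3546) = -121118067/176839*4375 = -529891543125/176839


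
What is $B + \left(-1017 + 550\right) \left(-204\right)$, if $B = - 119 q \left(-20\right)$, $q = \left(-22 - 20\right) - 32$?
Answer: $-80852$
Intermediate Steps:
$q = -74$ ($q = \left(-22 - 20\right) - 32 = -42 - 32 = -74$)
$B = -176120$ ($B = \left(-119\right) \left(-74\right) \left(-20\right) = 8806 \left(-20\right) = -176120$)
$B + \left(-1017 + 550\right) \left(-204\right) = -176120 + \left(-1017 + 550\right) \left(-204\right) = -176120 - -95268 = -176120 + 95268 = -80852$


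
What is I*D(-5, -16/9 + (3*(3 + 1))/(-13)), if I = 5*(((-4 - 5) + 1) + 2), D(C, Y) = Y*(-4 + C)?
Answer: -9480/13 ≈ -729.23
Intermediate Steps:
I = -30 (I = 5*((-9 + 1) + 2) = 5*(-8 + 2) = 5*(-6) = -30)
I*D(-5, -16/9 + (3*(3 + 1))/(-13)) = -30*(-16/9 + (3*(3 + 1))/(-13))*(-4 - 5) = -30*(-16*⅑ + (3*4)*(-1/13))*(-9) = -30*(-16/9 + 12*(-1/13))*(-9) = -30*(-16/9 - 12/13)*(-9) = -(-3160)*(-9)/39 = -30*316/13 = -9480/13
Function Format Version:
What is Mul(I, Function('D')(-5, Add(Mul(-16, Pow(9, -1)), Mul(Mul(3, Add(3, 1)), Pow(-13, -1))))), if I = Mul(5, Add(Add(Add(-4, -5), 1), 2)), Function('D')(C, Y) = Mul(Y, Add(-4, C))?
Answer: Rational(-9480, 13) ≈ -729.23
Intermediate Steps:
I = -30 (I = Mul(5, Add(Add(-9, 1), 2)) = Mul(5, Add(-8, 2)) = Mul(5, -6) = -30)
Mul(I, Function('D')(-5, Add(Mul(-16, Pow(9, -1)), Mul(Mul(3, Add(3, 1)), Pow(-13, -1))))) = Mul(-30, Mul(Add(Mul(-16, Pow(9, -1)), Mul(Mul(3, Add(3, 1)), Pow(-13, -1))), Add(-4, -5))) = Mul(-30, Mul(Add(Mul(-16, Rational(1, 9)), Mul(Mul(3, 4), Rational(-1, 13))), -9)) = Mul(-30, Mul(Add(Rational(-16, 9), Mul(12, Rational(-1, 13))), -9)) = Mul(-30, Mul(Add(Rational(-16, 9), Rational(-12, 13)), -9)) = Mul(-30, Mul(Rational(-316, 117), -9)) = Mul(-30, Rational(316, 13)) = Rational(-9480, 13)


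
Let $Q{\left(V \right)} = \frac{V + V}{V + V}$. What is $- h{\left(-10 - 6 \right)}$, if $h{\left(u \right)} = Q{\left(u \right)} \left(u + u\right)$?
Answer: $32$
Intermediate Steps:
$Q{\left(V \right)} = 1$ ($Q{\left(V \right)} = \frac{2 V}{2 V} = 2 V \frac{1}{2 V} = 1$)
$h{\left(u \right)} = 2 u$ ($h{\left(u \right)} = 1 \left(u + u\right) = 1 \cdot 2 u = 2 u$)
$- h{\left(-10 - 6 \right)} = - 2 \left(-10 - 6\right) = - 2 \left(-16\right) = \left(-1\right) \left(-32\right) = 32$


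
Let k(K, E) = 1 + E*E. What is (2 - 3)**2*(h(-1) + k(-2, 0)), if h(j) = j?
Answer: 0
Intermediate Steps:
k(K, E) = 1 + E**2
(2 - 3)**2*(h(-1) + k(-2, 0)) = (2 - 3)**2*(-1 + (1 + 0**2)) = (-1)**2*(-1 + (1 + 0)) = 1*(-1 + 1) = 1*0 = 0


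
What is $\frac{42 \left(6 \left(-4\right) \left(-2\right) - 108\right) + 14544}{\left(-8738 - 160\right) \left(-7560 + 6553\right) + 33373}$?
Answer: $\frac{12024}{8993659} \approx 0.0013369$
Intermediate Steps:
$\frac{42 \left(6 \left(-4\right) \left(-2\right) - 108\right) + 14544}{\left(-8738 - 160\right) \left(-7560 + 6553\right) + 33373} = \frac{42 \left(\left(-24\right) \left(-2\right) - 108\right) + 14544}{\left(-8898\right) \left(-1007\right) + 33373} = \frac{42 \left(48 - 108\right) + 14544}{8960286 + 33373} = \frac{42 \left(-60\right) + 14544}{8993659} = \left(-2520 + 14544\right) \frac{1}{8993659} = 12024 \cdot \frac{1}{8993659} = \frac{12024}{8993659}$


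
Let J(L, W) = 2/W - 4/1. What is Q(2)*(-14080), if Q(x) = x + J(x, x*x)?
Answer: 21120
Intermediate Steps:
J(L, W) = -4 + 2/W (J(L, W) = 2/W - 4*1 = 2/W - 4 = -4 + 2/W)
Q(x) = -4 + x + 2/x² (Q(x) = x + (-4 + 2/((x*x))) = x + (-4 + 2/(x²)) = x + (-4 + 2/x²) = -4 + x + 2/x²)
Q(2)*(-14080) = (-4 + 2 + 2/2²)*(-14080) = (-4 + 2 + 2*(¼))*(-14080) = (-4 + 2 + ½)*(-14080) = -3/2*(-14080) = 21120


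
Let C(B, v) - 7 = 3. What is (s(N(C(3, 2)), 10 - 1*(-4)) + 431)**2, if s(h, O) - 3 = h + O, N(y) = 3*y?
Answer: 228484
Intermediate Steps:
C(B, v) = 10 (C(B, v) = 7 + 3 = 10)
s(h, O) = 3 + O + h (s(h, O) = 3 + (h + O) = 3 + (O + h) = 3 + O + h)
(s(N(C(3, 2)), 10 - 1*(-4)) + 431)**2 = ((3 + (10 - 1*(-4)) + 3*10) + 431)**2 = ((3 + (10 + 4) + 30) + 431)**2 = ((3 + 14 + 30) + 431)**2 = (47 + 431)**2 = 478**2 = 228484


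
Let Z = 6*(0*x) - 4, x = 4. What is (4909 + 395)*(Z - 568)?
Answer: -3033888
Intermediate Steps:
Z = -4 (Z = 6*(0*4) - 4 = 6*0 - 4 = 0 - 4 = -4)
(4909 + 395)*(Z - 568) = (4909 + 395)*(-4 - 568) = 5304*(-572) = -3033888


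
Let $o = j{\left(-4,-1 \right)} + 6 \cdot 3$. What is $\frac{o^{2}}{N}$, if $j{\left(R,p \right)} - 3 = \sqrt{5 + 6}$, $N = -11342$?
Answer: $- \frac{\left(21 + \sqrt{11}\right)^{2}}{11342} \approx -0.052134$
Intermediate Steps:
$j{\left(R,p \right)} = 3 + \sqrt{11}$ ($j{\left(R,p \right)} = 3 + \sqrt{5 + 6} = 3 + \sqrt{11}$)
$o = 21 + \sqrt{11}$ ($o = \left(3 + \sqrt{11}\right) + 6 \cdot 3 = \left(3 + \sqrt{11}\right) + 18 = 21 + \sqrt{11} \approx 24.317$)
$\frac{o^{2}}{N} = \frac{\left(21 + \sqrt{11}\right)^{2}}{-11342} = \left(21 + \sqrt{11}\right)^{2} \left(- \frac{1}{11342}\right) = - \frac{\left(21 + \sqrt{11}\right)^{2}}{11342}$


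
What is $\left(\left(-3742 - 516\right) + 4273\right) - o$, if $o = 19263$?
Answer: $-19248$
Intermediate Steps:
$\left(\left(-3742 - 516\right) + 4273\right) - o = \left(\left(-3742 - 516\right) + 4273\right) - 19263 = \left(-4258 + 4273\right) - 19263 = 15 - 19263 = -19248$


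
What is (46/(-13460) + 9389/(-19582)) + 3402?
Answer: 112068814841/32946715 ≈ 3401.5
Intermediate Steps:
(46/(-13460) + 9389/(-19582)) + 3402 = (46*(-1/13460) + 9389*(-1/19582)) + 3402 = (-23/6730 - 9389/19582) + 3402 = -15909589/32946715 + 3402 = 112068814841/32946715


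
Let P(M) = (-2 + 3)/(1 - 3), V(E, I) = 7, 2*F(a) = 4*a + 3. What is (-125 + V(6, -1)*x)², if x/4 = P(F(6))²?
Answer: 13924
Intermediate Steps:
F(a) = 3/2 + 2*a (F(a) = (4*a + 3)/2 = (3 + 4*a)/2 = 3/2 + 2*a)
P(M) = -½ (P(M) = 1/(-2) = 1*(-½) = -½)
x = 1 (x = 4*(-½)² = 4*(¼) = 1)
(-125 + V(6, -1)*x)² = (-125 + 7*1)² = (-125 + 7)² = (-118)² = 13924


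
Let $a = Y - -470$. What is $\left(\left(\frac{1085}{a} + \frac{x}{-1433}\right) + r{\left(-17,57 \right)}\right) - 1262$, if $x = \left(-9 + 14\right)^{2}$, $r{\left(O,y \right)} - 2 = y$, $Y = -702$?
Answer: $- \frac{401505173}{332456} \approx -1207.7$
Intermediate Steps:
$r{\left(O,y \right)} = 2 + y$
$a = -232$ ($a = -702 - -470 = -702 + 470 = -232$)
$x = 25$ ($x = 5^{2} = 25$)
$\left(\left(\frac{1085}{a} + \frac{x}{-1433}\right) + r{\left(-17,57 \right)}\right) - 1262 = \left(\left(\frac{1085}{-232} + \frac{25}{-1433}\right) + \left(2 + 57\right)\right) - 1262 = \left(\left(1085 \left(- \frac{1}{232}\right) + 25 \left(- \frac{1}{1433}\right)\right) + 59\right) - 1262 = \left(\left(- \frac{1085}{232} - \frac{25}{1433}\right) + 59\right) - 1262 = \left(- \frac{1560605}{332456} + 59\right) - 1262 = \frac{18054299}{332456} - 1262 = - \frac{401505173}{332456}$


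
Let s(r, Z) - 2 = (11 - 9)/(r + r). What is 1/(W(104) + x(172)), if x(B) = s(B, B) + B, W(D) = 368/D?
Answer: 2236/396989 ≈ 0.0056324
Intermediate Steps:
s(r, Z) = 2 + 1/r (s(r, Z) = 2 + (11 - 9)/(r + r) = 2 + 2/((2*r)) = 2 + 2*(1/(2*r)) = 2 + 1/r)
x(B) = 2 + B + 1/B (x(B) = (2 + 1/B) + B = 2 + B + 1/B)
1/(W(104) + x(172)) = 1/(368/104 + (2 + 172 + 1/172)) = 1/(368*(1/104) + (2 + 172 + 1/172)) = 1/(46/13 + 29929/172) = 1/(396989/2236) = 2236/396989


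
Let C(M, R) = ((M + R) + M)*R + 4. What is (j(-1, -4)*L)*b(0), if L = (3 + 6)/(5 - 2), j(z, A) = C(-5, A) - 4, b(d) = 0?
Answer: 0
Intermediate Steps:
C(M, R) = 4 + R*(R + 2*M) (C(M, R) = (R + 2*M)*R + 4 = R*(R + 2*M) + 4 = 4 + R*(R + 2*M))
j(z, A) = A² - 10*A (j(z, A) = (4 + A² + 2*(-5)*A) - 4 = (4 + A² - 10*A) - 4 = A² - 10*A)
L = 3 (L = 9/3 = 9*(⅓) = 3)
(j(-1, -4)*L)*b(0) = (-4*(-10 - 4)*3)*0 = (-4*(-14)*3)*0 = (56*3)*0 = 168*0 = 0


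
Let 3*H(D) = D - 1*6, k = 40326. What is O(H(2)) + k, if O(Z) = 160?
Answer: 40486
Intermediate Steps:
H(D) = -2 + D/3 (H(D) = (D - 1*6)/3 = (D - 6)/3 = (-6 + D)/3 = -2 + D/3)
O(H(2)) + k = 160 + 40326 = 40486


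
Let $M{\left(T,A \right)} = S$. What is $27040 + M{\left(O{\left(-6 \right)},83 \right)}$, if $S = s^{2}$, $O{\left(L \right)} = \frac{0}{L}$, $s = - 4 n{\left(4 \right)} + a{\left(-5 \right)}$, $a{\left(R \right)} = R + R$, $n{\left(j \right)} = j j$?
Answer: $32516$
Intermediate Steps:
$n{\left(j \right)} = j^{2}$
$a{\left(R \right)} = 2 R$
$s = -74$ ($s = - 4 \cdot 4^{2} + 2 \left(-5\right) = \left(-4\right) 16 - 10 = -64 - 10 = -74$)
$O{\left(L \right)} = 0$
$S = 5476$ ($S = \left(-74\right)^{2} = 5476$)
$M{\left(T,A \right)} = 5476$
$27040 + M{\left(O{\left(-6 \right)},83 \right)} = 27040 + 5476 = 32516$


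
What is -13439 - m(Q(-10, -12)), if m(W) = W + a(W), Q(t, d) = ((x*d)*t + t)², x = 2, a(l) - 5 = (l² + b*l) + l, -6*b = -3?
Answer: -2798555694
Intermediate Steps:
b = ½ (b = -⅙*(-3) = ½ ≈ 0.50000)
a(l) = 5 + l² + 3*l/2 (a(l) = 5 + ((l² + l/2) + l) = 5 + (l² + 3*l/2) = 5 + l² + 3*l/2)
Q(t, d) = (t + 2*d*t)² (Q(t, d) = ((2*d)*t + t)² = (2*d*t + t)² = (t + 2*d*t)²)
m(W) = 5 + W² + 5*W/2 (m(W) = W + (5 + W² + 3*W/2) = 5 + W² + 5*W/2)
-13439 - m(Q(-10, -12)) = -13439 - (5 + ((-10)²*(1 + 2*(-12))²)² + 5*((-10)²*(1 + 2*(-12))²)/2) = -13439 - (5 + (100*(1 - 24)²)² + 5*(100*(1 - 24)²)/2) = -13439 - (5 + (100*(-23)²)² + 5*(100*(-23)²)/2) = -13439 - (5 + (100*529)² + 5*(100*529)/2) = -13439 - (5 + 52900² + (5/2)*52900) = -13439 - (5 + 2798410000 + 132250) = -13439 - 1*2798542255 = -13439 - 2798542255 = -2798555694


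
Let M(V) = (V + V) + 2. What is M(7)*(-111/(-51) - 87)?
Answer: -23072/17 ≈ -1357.2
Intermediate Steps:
M(V) = 2 + 2*V (M(V) = 2*V + 2 = 2 + 2*V)
M(7)*(-111/(-51) - 87) = (2 + 2*7)*(-111/(-51) - 87) = (2 + 14)*(-111*(-1/51) - 87) = 16*(37/17 - 87) = 16*(-1442/17) = -23072/17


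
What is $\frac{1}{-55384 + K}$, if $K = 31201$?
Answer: $- \frac{1}{24183} \approx -4.1351 \cdot 10^{-5}$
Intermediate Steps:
$\frac{1}{-55384 + K} = \frac{1}{-55384 + 31201} = \frac{1}{-24183} = - \frac{1}{24183}$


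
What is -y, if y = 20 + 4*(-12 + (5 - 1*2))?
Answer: 16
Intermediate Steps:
y = -16 (y = 20 + 4*(-12 + (5 - 2)) = 20 + 4*(-12 + 3) = 20 + 4*(-9) = 20 - 36 = -16)
-y = -1*(-16) = 16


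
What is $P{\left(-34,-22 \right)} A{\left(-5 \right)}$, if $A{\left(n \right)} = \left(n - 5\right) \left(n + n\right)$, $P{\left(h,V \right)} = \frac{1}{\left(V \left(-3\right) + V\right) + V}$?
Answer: $\frac{50}{11} \approx 4.5455$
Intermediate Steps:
$P{\left(h,V \right)} = - \frac{1}{V}$ ($P{\left(h,V \right)} = \frac{1}{\left(- 3 V + V\right) + V} = \frac{1}{- 2 V + V} = \frac{1}{\left(-1\right) V} = - \frac{1}{V}$)
$A{\left(n \right)} = 2 n \left(-5 + n\right)$ ($A{\left(n \right)} = \left(-5 + n\right) 2 n = 2 n \left(-5 + n\right)$)
$P{\left(-34,-22 \right)} A{\left(-5 \right)} = - \frac{1}{-22} \cdot 2 \left(-5\right) \left(-5 - 5\right) = \left(-1\right) \left(- \frac{1}{22}\right) 2 \left(-5\right) \left(-10\right) = \frac{1}{22} \cdot 100 = \frac{50}{11}$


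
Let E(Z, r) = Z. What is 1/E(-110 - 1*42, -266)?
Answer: -1/152 ≈ -0.0065789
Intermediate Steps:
1/E(-110 - 1*42, -266) = 1/(-110 - 1*42) = 1/(-110 - 42) = 1/(-152) = -1/152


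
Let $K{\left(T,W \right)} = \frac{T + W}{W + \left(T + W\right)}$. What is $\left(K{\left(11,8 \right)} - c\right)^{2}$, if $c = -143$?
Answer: $\frac{15054400}{729} \approx 20651.0$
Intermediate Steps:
$K{\left(T,W \right)} = \frac{T + W}{T + 2 W}$
$\left(K{\left(11,8 \right)} - c\right)^{2} = \left(\frac{11 + 8}{11 + 2 \cdot 8} - -143\right)^{2} = \left(\frac{1}{11 + 16} \cdot 19 + 143\right)^{2} = \left(\frac{1}{27} \cdot 19 + 143\right)^{2} = \left(\frac{19}{27} + 143\right)^{2} = \left(\frac{3880}{27}\right)^{2} = \frac{15054400}{729}$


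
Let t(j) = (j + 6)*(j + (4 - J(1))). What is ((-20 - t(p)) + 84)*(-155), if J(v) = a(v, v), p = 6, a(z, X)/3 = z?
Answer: 3100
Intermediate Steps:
a(z, X) = 3*z
J(v) = 3*v
t(j) = (1 + j)*(6 + j) (t(j) = (j + 6)*(j + (4 - 3)) = (6 + j)*(j + (4 - 1*3)) = (6 + j)*(j + (4 - 3)) = (6 + j)*(j + 1) = (6 + j)*(1 + j) = (1 + j)*(6 + j))
((-20 - t(p)) + 84)*(-155) = ((-20 - (6 + 6² + 7*6)) + 84)*(-155) = ((-20 - (6 + 36 + 42)) + 84)*(-155) = ((-20 - 1*84) + 84)*(-155) = ((-20 - 84) + 84)*(-155) = (-104 + 84)*(-155) = -20*(-155) = 3100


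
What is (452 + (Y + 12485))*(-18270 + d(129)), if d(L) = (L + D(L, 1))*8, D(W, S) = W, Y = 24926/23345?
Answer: -4894847129346/23345 ≈ -2.0967e+8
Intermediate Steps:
Y = 24926/23345 (Y = 24926*(1/23345) = 24926/23345 ≈ 1.0677)
d(L) = 16*L (d(L) = (L + L)*8 = (2*L)*8 = 16*L)
(452 + (Y + 12485))*(-18270 + d(129)) = (452 + (24926/23345 + 12485))*(-18270 + 16*129) = (452 + 291487251/23345)*(-18270 + 2064) = (302039191/23345)*(-16206) = -4894847129346/23345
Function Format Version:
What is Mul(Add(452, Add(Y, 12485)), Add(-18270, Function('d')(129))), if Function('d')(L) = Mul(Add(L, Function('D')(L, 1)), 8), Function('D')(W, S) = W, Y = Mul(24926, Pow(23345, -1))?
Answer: Rational(-4894847129346, 23345) ≈ -2.0967e+8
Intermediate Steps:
Y = Rational(24926, 23345) (Y = Mul(24926, Rational(1, 23345)) = Rational(24926, 23345) ≈ 1.0677)
Function('d')(L) = Mul(16, L) (Function('d')(L) = Mul(Add(L, L), 8) = Mul(Mul(2, L), 8) = Mul(16, L))
Mul(Add(452, Add(Y, 12485)), Add(-18270, Function('d')(129))) = Mul(Add(452, Add(Rational(24926, 23345), 12485)), Add(-18270, Mul(16, 129))) = Mul(Add(452, Rational(291487251, 23345)), Add(-18270, 2064)) = Mul(Rational(302039191, 23345), -16206) = Rational(-4894847129346, 23345)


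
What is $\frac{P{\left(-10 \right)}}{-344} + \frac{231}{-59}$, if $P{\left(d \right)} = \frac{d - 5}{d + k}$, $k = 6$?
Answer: $- \frac{318741}{81184} \approx -3.9262$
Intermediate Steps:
$P{\left(d \right)} = \frac{-5 + d}{6 + d}$ ($P{\left(d \right)} = \frac{d - 5}{d + 6} = \frac{-5 + d}{6 + d}$)
$\frac{P{\left(-10 \right)}}{-344} + \frac{231}{-59} = \frac{\frac{1}{6 - 10} \left(-5 - 10\right)}{-344} + \frac{231}{-59} = \frac{1}{-4} \left(-15\right) \left(- \frac{1}{344}\right) + 231 \left(- \frac{1}{59}\right) = \left(- \frac{1}{4}\right) \left(-15\right) \left(- \frac{1}{344}\right) - \frac{231}{59} = \frac{15}{4} \left(- \frac{1}{344}\right) - \frac{231}{59} = - \frac{15}{1376} - \frac{231}{59} = - \frac{318741}{81184}$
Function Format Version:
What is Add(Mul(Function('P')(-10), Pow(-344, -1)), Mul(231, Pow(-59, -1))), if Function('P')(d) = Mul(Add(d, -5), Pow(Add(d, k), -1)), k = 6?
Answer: Rational(-318741, 81184) ≈ -3.9262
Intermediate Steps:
Function('P')(d) = Mul(Pow(Add(6, d), -1), Add(-5, d)) (Function('P')(d) = Mul(Add(d, -5), Pow(Add(d, 6), -1)) = Mul(Add(-5, d), Pow(Add(6, d), -1)) = Mul(Pow(Add(6, d), -1), Add(-5, d)))
Add(Mul(Function('P')(-10), Pow(-344, -1)), Mul(231, Pow(-59, -1))) = Add(Mul(Mul(Pow(Add(6, -10), -1), Add(-5, -10)), Pow(-344, -1)), Mul(231, Pow(-59, -1))) = Add(Mul(Mul(Pow(-4, -1), -15), Rational(-1, 344)), Mul(231, Rational(-1, 59))) = Add(Mul(Mul(Rational(-1, 4), -15), Rational(-1, 344)), Rational(-231, 59)) = Add(Mul(Rational(15, 4), Rational(-1, 344)), Rational(-231, 59)) = Add(Rational(-15, 1376), Rational(-231, 59)) = Rational(-318741, 81184)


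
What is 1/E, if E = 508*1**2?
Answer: 1/508 ≈ 0.0019685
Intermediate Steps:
E = 508 (E = 508*1 = 508)
1/E = 1/508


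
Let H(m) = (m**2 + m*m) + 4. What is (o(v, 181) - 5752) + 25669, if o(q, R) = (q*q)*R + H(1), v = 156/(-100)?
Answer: 12727176/625 ≈ 20363.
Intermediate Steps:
v = -39/25 (v = 156*(-1/100) = -39/25 ≈ -1.5600)
H(m) = 4 + 2*m**2 (H(m) = (m**2 + m**2) + 4 = 2*m**2 + 4 = 4 + 2*m**2)
o(q, R) = 6 + R*q**2 (o(q, R) = (q*q)*R + (4 + 2*1**2) = q**2*R + (4 + 2*1) = R*q**2 + (4 + 2) = R*q**2 + 6 = 6 + R*q**2)
(o(v, 181) - 5752) + 25669 = ((6 + 181*(-39/25)**2) - 5752) + 25669 = ((6 + 181*(1521/625)) - 5752) + 25669 = ((6 + 275301/625) - 5752) + 25669 = (279051/625 - 5752) + 25669 = -3315949/625 + 25669 = 12727176/625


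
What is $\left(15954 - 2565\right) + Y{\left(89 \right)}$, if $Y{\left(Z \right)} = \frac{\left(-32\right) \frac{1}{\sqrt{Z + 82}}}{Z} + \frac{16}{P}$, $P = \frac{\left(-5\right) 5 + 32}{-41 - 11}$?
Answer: $\frac{92891}{7} - \frac{32 \sqrt{19}}{5073} \approx 13270.0$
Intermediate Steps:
$P = - \frac{7}{52}$ ($P = \frac{-25 + 32}{-52} = 7 \left(- \frac{1}{52}\right) = - \frac{7}{52} \approx -0.13462$)
$Y{\left(Z \right)} = - \frac{832}{7} - \frac{32}{Z \sqrt{82 + Z}}$ ($Y{\left(Z \right)} = \frac{\left(-32\right) \frac{1}{\sqrt{Z + 82}}}{Z} + \frac{16}{- \frac{7}{52}} = \frac{\left(-32\right) \frac{1}{\sqrt{82 + Z}}}{Z} + 16 \left(- \frac{52}{7}\right) = \frac{\left(-32\right) \frac{1}{\sqrt{82 + Z}}}{Z} - \frac{832}{7} = - \frac{32}{Z \sqrt{82 + Z}} - \frac{832}{7} = - \frac{832}{7} - \frac{32}{Z \sqrt{82 + Z}}$)
$\left(15954 - 2565\right) + Y{\left(89 \right)} = \left(15954 - 2565\right) - \left(\frac{832}{7} + \frac{32}{89 \sqrt{82 + 89}}\right) = 13389 - \left(\frac{832}{7} + \frac{32}{89 \cdot 3 \sqrt{19}}\right) = 13389 - \left(\frac{832}{7} + \frac{32 \frac{\sqrt{19}}{57}}{89}\right) = 13389 - \left(\frac{832}{7} + \frac{32 \sqrt{19}}{5073}\right) = \frac{92891}{7} - \frac{32 \sqrt{19}}{5073}$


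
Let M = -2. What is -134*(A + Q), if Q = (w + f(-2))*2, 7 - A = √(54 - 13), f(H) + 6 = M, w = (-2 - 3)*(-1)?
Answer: -134 + 134*√41 ≈ 724.02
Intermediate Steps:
w = 5 (w = -5*(-1) = 5)
f(H) = -8 (f(H) = -6 - 2 = -8)
A = 7 - √41 (A = 7 - √(54 - 13) = 7 - √41 ≈ 0.59688)
Q = -6 (Q = (5 - 8)*2 = -3*2 = -6)
-134*(A + Q) = -134*((7 - √41) - 6) = -134*(1 - √41) = -134 + 134*√41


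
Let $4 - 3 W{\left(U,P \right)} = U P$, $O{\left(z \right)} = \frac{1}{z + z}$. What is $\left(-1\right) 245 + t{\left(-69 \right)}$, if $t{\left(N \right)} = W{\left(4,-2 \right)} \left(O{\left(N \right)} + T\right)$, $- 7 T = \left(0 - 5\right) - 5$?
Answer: $- \frac{115589}{483} \approx -239.31$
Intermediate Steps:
$O{\left(z \right)} = \frac{1}{2 z}$
$W{\left(U,P \right)} = \frac{4}{3} - \frac{P U}{3}$ ($W{\left(U,P \right)} = \frac{4}{3} - \frac{U P}{3} = \frac{4}{3} - \frac{P U}{3}$)
$T = \frac{10}{7}$ ($T = - \frac{\left(0 - 5\right) - 5}{7} = - \frac{-5 - 5}{7} = \left(- \frac{1}{7}\right) \left(-10\right) = \frac{10}{7} \approx 1.4286$)
$t{\left(N \right)} = \frac{40}{7} + \frac{2}{N}$ ($t{\left(N \right)} = \left(\frac{4}{3} - \left(- \frac{2}{3}\right) 4\right) \left(\frac{1}{2 N} + \frac{10}{7}\right) = \left(\frac{4}{3} + \frac{8}{3}\right) \left(\frac{10}{7} + \frac{1}{2 N}\right) = 4 \left(\frac{10}{7} + \frac{1}{2 N}\right) = \frac{40}{7} + \frac{2}{N}$)
$\left(-1\right) 245 + t{\left(-69 \right)} = \left(-1\right) 245 + \left(\frac{40}{7} + \frac{2}{-69}\right) = -245 + \left(\frac{40}{7} + 2 \left(- \frac{1}{69}\right)\right) = -245 + \left(\frac{40}{7} - \frac{2}{69}\right) = -245 + \frac{2746}{483} = - \frac{115589}{483}$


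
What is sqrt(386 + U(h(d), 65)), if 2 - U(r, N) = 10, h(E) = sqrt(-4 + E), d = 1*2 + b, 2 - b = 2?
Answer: 3*sqrt(42) ≈ 19.442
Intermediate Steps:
b = 0 (b = 2 - 1*2 = 2 - 2 = 0)
d = 2 (d = 1*2 + 0 = 2 + 0 = 2)
U(r, N) = -8 (U(r, N) = 2 - 1*10 = 2 - 10 = -8)
sqrt(386 + U(h(d), 65)) = sqrt(386 - 8) = sqrt(378) = 3*sqrt(42)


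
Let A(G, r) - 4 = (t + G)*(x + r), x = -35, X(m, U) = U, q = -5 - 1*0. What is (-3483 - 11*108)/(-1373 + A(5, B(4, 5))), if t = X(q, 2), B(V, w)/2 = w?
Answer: 4671/1544 ≈ 3.0253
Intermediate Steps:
B(V, w) = 2*w
q = -5 (q = -5 + 0 = -5)
t = 2
A(G, r) = 4 + (-35 + r)*(2 + G) (A(G, r) = 4 + (2 + G)*(-35 + r) = 4 + (-35 + r)*(2 + G))
(-3483 - 11*108)/(-1373 + A(5, B(4, 5))) = (-3483 - 11*108)/(-1373 + (-66 - 35*5 + 2*(2*5) + 5*(2*5))) = (-3483 - 1188)/(-1373 + (-66 - 175 + 2*10 + 5*10)) = -4671/(-1373 + (-66 - 175 + 20 + 50)) = -4671/(-1373 - 171) = -4671/(-1544) = -4671*(-1/1544) = 4671/1544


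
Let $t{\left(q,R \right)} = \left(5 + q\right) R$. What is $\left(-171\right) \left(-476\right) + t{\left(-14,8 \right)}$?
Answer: $81324$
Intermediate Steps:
$t{\left(q,R \right)} = R \left(5 + q\right)$
$\left(-171\right) \left(-476\right) + t{\left(-14,8 \right)} = \left(-171\right) \left(-476\right) + 8 \left(5 - 14\right) = 81396 + 8 \left(-9\right) = 81396 - 72 = 81324$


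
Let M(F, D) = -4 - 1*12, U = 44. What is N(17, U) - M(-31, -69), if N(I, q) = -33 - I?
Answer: -34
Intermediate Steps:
M(F, D) = -16 (M(F, D) = -4 - 12 = -16)
N(17, U) - M(-31, -69) = (-33 - 1*17) - 1*(-16) = (-33 - 17) + 16 = -50 + 16 = -34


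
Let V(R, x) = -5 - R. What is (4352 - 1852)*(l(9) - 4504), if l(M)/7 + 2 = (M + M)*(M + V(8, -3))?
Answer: -12555000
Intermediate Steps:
l(M) = -14 + 14*M*(-13 + M) (l(M) = -14 + 7*((M + M)*(M + (-5 - 1*8))) = -14 + 7*((2*M)*(M + (-5 - 8))) = -14 + 7*((2*M)*(M - 13)) = -14 + 7*((2*M)*(-13 + M)) = -14 + 7*(2*M*(-13 + M)) = -14 + 14*M*(-13 + M))
(4352 - 1852)*(l(9) - 4504) = (4352 - 1852)*((-14 - 182*9 + 14*9²) - 4504) = 2500*((-14 - 1638 + 14*81) - 4504) = 2500*((-14 - 1638 + 1134) - 4504) = 2500*(-518 - 4504) = 2500*(-5022) = -12555000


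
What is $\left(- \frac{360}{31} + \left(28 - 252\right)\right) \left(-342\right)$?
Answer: $\frac{2497968}{31} \approx 80580.0$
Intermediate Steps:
$\left(- \frac{360}{31} + \left(28 - 252\right)\right) \left(-342\right) = \left(\left(-360\right) \frac{1}{31} + \left(28 - 252\right)\right) \left(-342\right) = \left(- \frac{360}{31} - 224\right) \left(-342\right) = \left(- \frac{7304}{31}\right) \left(-342\right) = \frac{2497968}{31}$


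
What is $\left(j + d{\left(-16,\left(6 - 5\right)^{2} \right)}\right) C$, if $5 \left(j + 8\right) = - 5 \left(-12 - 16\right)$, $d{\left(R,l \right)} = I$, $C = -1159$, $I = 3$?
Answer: $-26657$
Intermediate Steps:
$d{\left(R,l \right)} = 3$
$j = 20$ ($j = -8 + \frac{\left(-5\right) \left(-12 - 16\right)}{5} = -8 + \frac{\left(-5\right) \left(-28\right)}{5} = -8 + \frac{1}{5} \cdot 140 = -8 + 28 = 20$)
$\left(j + d{\left(-16,\left(6 - 5\right)^{2} \right)}\right) C = \left(20 + 3\right) \left(-1159\right) = 23 \left(-1159\right) = -26657$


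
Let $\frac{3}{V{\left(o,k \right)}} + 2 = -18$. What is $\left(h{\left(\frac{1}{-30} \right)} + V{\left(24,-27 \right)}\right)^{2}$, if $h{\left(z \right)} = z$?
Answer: $\frac{121}{3600} \approx 0.033611$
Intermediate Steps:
$V{\left(o,k \right)} = - \frac{3}{20}$ ($V{\left(o,k \right)} = \frac{3}{-2 - 18} = \frac{3}{-20} = 3 \left(- \frac{1}{20}\right) = - \frac{3}{20}$)
$\left(h{\left(\frac{1}{-30} \right)} + V{\left(24,-27 \right)}\right)^{2} = \left(\frac{1}{-30} - \frac{3}{20}\right)^{2} = \left(- \frac{1}{30} - \frac{3}{20}\right)^{2} = \left(- \frac{11}{60}\right)^{2} = \frac{121}{3600}$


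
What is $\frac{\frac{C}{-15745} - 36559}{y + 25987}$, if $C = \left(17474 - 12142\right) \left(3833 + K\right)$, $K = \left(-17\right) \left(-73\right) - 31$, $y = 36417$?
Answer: $- \frac{602510731}{982550980} \approx -0.61321$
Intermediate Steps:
$K = 1210$ ($K = 1241 - 31 = 1210$)
$C = 26889276$ ($C = \left(17474 - 12142\right) \left(3833 + 1210\right) = 5332 \cdot 5043 = 26889276$)
$\frac{\frac{C}{-15745} - 36559}{y + 25987} = \frac{\frac{26889276}{-15745} - 36559}{36417 + 25987} = \frac{26889276 \left(- \frac{1}{15745}\right) - 36559}{62404} = \left(- \frac{26889276}{15745} - 36559\right) \frac{1}{62404} = \left(- \frac{602510731}{15745}\right) \frac{1}{62404} = - \frac{602510731}{982550980}$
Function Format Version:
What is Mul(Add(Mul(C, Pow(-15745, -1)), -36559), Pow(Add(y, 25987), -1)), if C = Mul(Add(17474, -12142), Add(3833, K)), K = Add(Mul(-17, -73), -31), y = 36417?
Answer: Rational(-602510731, 982550980) ≈ -0.61321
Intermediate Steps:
K = 1210 (K = Add(1241, -31) = 1210)
C = 26889276 (C = Mul(Add(17474, -12142), Add(3833, 1210)) = Mul(5332, 5043) = 26889276)
Mul(Add(Mul(C, Pow(-15745, -1)), -36559), Pow(Add(y, 25987), -1)) = Mul(Add(Mul(26889276, Pow(-15745, -1)), -36559), Pow(Add(36417, 25987), -1)) = Mul(Add(Mul(26889276, Rational(-1, 15745)), -36559), Pow(62404, -1)) = Mul(Add(Rational(-26889276, 15745), -36559), Rational(1, 62404)) = Mul(Rational(-602510731, 15745), Rational(1, 62404)) = Rational(-602510731, 982550980)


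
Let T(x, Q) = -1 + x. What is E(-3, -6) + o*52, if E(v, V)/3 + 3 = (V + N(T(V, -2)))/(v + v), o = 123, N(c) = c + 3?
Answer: 6392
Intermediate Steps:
N(c) = 3 + c
E(v, V) = -9 + 3*(2 + 2*V)/(2*v) (E(v, V) = -9 + 3*((V + (3 + (-1 + V)))/(v + v)) = -9 + 3*((V + (2 + V))/((2*v))) = -9 + 3*((2 + 2*V)*(1/(2*v))) = -9 + 3*((2 + 2*V)/(2*v)) = -9 + 3*(2 + 2*V)/(2*v))
E(-3, -6) + o*52 = 3*(1 - 6 - 3*(-3))/(-3) + 123*52 = 3*(-1/3)*(1 - 6 + 9) + 6396 = 3*(-1/3)*4 + 6396 = -4 + 6396 = 6392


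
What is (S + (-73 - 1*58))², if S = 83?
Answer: 2304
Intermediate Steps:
(S + (-73 - 1*58))² = (83 + (-73 - 1*58))² = (83 + (-73 - 58))² = (83 - 131)² = (-48)² = 2304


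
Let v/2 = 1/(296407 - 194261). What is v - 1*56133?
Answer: -2866880708/51073 ≈ -56133.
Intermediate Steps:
v = 1/51073 (v = 2/(296407 - 194261) = 2/102146 = 2*(1/102146) = 1/51073 ≈ 1.9580e-5)
v - 1*56133 = 1/51073 - 1*56133 = 1/51073 - 56133 = -2866880708/51073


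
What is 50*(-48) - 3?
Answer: -2403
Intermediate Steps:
50*(-48) - 3 = -2400 - 3 = -2403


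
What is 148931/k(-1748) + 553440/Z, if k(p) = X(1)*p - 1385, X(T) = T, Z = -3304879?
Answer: -493932861869/10354185907 ≈ -47.704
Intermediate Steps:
k(p) = -1385 + p (k(p) = 1*p - 1385 = p - 1385 = -1385 + p)
148931/k(-1748) + 553440/Z = 148931/(-1385 - 1748) + 553440/(-3304879) = 148931/(-3133) + 553440*(-1/3304879) = 148931*(-1/3133) - 553440/3304879 = -148931/3133 - 553440/3304879 = -493932861869/10354185907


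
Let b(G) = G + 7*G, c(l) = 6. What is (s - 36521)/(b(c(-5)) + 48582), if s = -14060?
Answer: -50581/48630 ≈ -1.0401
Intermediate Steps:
b(G) = 8*G
(s - 36521)/(b(c(-5)) + 48582) = (-14060 - 36521)/(8*6 + 48582) = -50581/(48 + 48582) = -50581/48630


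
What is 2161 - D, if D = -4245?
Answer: 6406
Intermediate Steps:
2161 - D = 2161 - 1*(-4245) = 2161 + 4245 = 6406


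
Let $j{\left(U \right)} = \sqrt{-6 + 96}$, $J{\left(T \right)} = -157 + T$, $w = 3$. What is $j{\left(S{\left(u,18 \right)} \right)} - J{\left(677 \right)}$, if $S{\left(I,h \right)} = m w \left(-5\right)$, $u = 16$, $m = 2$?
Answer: $-520 + 3 \sqrt{10} \approx -510.51$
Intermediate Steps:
$S{\left(I,h \right)} = -30$ ($S{\left(I,h \right)} = 2 \cdot 3 \left(-5\right) = 6 \left(-5\right) = -30$)
$j{\left(U \right)} = 3 \sqrt{10}$ ($j{\left(U \right)} = \sqrt{90} = 3 \sqrt{10}$)
$j{\left(S{\left(u,18 \right)} \right)} - J{\left(677 \right)} = 3 \sqrt{10} - \left(-157 + 677\right) = 3 \sqrt{10} - 520 = -520 + 3 \sqrt{10}$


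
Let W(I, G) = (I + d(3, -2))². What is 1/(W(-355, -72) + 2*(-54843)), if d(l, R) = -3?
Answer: 1/18478 ≈ 5.4118e-5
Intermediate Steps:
W(I, G) = (-3 + I)² (W(I, G) = (I - 3)² = (-3 + I)²)
1/(W(-355, -72) + 2*(-54843)) = 1/((-3 - 355)² + 2*(-54843)) = 1/((-358)² - 109686) = 1/(128164 - 109686) = 1/18478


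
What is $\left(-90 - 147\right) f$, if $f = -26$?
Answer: $6162$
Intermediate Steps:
$\left(-90 - 147\right) f = \left(-90 - 147\right) \left(-26\right) = \left(-237\right) \left(-26\right) = 6162$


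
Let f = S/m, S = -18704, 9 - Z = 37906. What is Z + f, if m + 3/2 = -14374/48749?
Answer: -4808182923/174995 ≈ -27476.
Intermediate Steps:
Z = -37897 (Z = 9 - 1*37906 = 9 - 37906 = -37897)
m = -174995/97498 (m = -3/2 - 14374/48749 = -174995/97498 ≈ -1.7949)
f = 1823602592/174995 (f = -18704/(-174995/97498) = -18704*(-97498/174995) = 1823602592/174995 ≈ 10421.)
Z + f = -37897 + 1823602592/174995 = -4808182923/174995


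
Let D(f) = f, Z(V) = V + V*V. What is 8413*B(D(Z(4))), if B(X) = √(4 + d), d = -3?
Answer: 8413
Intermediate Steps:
Z(V) = V + V²
B(X) = 1 (B(X) = √(4 - 3) = √1 = 1)
8413*B(D(Z(4))) = 8413*1 = 8413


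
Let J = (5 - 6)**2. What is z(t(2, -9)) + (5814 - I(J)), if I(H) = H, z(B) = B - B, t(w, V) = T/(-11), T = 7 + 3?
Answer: 5813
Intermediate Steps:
T = 10
t(w, V) = -10/11 (t(w, V) = 10/(-11) = 10*(-1/11) = -10/11)
z(B) = 0
J = 1 (J = (-1)**2 = 1)
z(t(2, -9)) + (5814 - I(J)) = 0 + (5814 - 1*1) = 0 + (5814 - 1) = 0 + 5813 = 5813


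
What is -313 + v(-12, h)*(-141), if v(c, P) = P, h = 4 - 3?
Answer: -454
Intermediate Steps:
h = 1
-313 + v(-12, h)*(-141) = -313 + 1*(-141) = -313 - 141 = -454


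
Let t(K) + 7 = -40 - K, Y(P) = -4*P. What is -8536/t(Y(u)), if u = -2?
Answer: 776/5 ≈ 155.20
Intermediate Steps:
t(K) = -47 - K (t(K) = -7 + (-40 - K) = -47 - K)
-8536/t(Y(u)) = -8536/(-47 - (-4)*(-2)) = -8536/(-47 - 1*8) = -8536/(-47 - 8) = -8536/(-55) = -8536*(-1/55) = 776/5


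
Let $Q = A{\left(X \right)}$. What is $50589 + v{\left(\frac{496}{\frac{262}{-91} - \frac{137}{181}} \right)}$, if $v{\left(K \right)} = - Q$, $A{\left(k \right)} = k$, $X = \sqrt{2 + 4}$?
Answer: $50589 - \sqrt{6} \approx 50587.0$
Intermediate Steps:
$X = \sqrt{6} \approx 2.4495$
$Q = \sqrt{6} \approx 2.4495$
$v{\left(K \right)} = - \sqrt{6}$
$50589 + v{\left(\frac{496}{\frac{262}{-91} - \frac{137}{181}} \right)} = 50589 - \sqrt{6}$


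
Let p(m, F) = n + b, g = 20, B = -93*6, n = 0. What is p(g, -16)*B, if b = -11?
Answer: 6138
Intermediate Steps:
B = -558
p(m, F) = -11 (p(m, F) = 0 - 11 = -11)
p(g, -16)*B = -11*(-558) = 6138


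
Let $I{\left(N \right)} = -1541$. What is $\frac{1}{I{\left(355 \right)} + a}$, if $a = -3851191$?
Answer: $- \frac{1}{3852732} \approx -2.5956 \cdot 10^{-7}$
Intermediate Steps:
$\frac{1}{I{\left(355 \right)} + a} = \frac{1}{-1541 - 3851191} = \frac{1}{-3852732} = - \frac{1}{3852732}$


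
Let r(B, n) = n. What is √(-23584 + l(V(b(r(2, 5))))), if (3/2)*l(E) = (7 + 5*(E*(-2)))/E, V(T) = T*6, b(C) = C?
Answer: I*√5307865/15 ≈ 153.59*I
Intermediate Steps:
V(T) = 6*T
l(E) = 2*(7 - 10*E)/(3*E) (l(E) = 2*((7 + 5*(E*(-2)))/E)/3 = 2*((7 + 5*(-2*E))/E)/3 = 2*((7 - 10*E)/E)/3 = 2*(7 - 10*E)/(3*E))
√(-23584 + l(V(b(r(2, 5))))) = √(-23584 + 2*(7 - 60*5)/(3*((6*5)))) = √(-23584 + (⅔)*(7 - 10*30)/30) = √(-23584 + (⅔)*(1/30)*(7 - 300)) = √(-23584 + (⅔)*(1/30)*(-293)) = √(-23584 - 293/45) = √(-1061573/45) = I*√5307865/15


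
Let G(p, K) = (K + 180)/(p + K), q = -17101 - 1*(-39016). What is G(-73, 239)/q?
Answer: 419/3637890 ≈ 0.00011518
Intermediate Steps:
q = 21915 (q = -17101 + 39016 = 21915)
G(p, K) = (180 + K)/(K + p)
G(-73, 239)/q = ((180 + 239)/(239 - 73))/21915 = (419/166)*(1/21915) = 419/3637890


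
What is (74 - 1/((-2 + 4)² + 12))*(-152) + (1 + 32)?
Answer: -22411/2 ≈ -11206.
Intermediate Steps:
(74 - 1/((-2 + 4)² + 12))*(-152) + (1 + 32) = (74 - 1/(2² + 12))*(-152) + 33 = (74 - 1/(4 + 12))*(-152) + 33 = (74 - 1/16)*(-152) + 33 = (1183/16)*(-152) + 33 = -22477/2 + 33 = -22411/2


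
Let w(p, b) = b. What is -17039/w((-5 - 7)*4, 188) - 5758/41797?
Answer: -713261587/7857836 ≈ -90.771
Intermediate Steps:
-17039/w((-5 - 7)*4, 188) - 5758/41797 = -17039/188 - 5758/41797 = -713261587/7857836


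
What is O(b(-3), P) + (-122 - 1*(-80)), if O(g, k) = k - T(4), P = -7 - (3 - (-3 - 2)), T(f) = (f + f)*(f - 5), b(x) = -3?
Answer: -49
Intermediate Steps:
T(f) = 2*f*(-5 + f) (T(f) = (2*f)*(-5 + f) = 2*f*(-5 + f))
P = -15 (P = -7 - (3 - 1*(-5)) = -7 - (3 + 5) = -7 - 1*8 = -7 - 8 = -15)
O(g, k) = 8 + k (O(g, k) = k - 2*4*(-5 + 4) = k - 2*4*(-1) = k - 1*(-8) = k + 8 = 8 + k)
O(b(-3), P) + (-122 - 1*(-80)) = (8 - 15) + (-122 - 1*(-80)) = -7 + (-122 + 80) = -7 - 42 = -49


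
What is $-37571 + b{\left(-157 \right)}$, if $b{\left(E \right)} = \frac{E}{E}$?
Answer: $-37570$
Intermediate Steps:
$b{\left(E \right)} = 1$
$-37571 + b{\left(-157 \right)} = -37571 + 1 = -37570$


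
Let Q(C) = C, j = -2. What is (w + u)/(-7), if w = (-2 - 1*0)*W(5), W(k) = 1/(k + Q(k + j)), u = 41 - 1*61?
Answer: 81/28 ≈ 2.8929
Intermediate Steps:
u = -20 (u = 41 - 61 = -20)
W(k) = 1/(-2 + 2*k) (W(k) = 1/(k + (k - 2)) = 1/(k + (-2 + k)) = 1/(-2 + 2*k))
w = -1/4 (w = (-2 - 1*0)*(1/(2*(-1 + 5))) = (-2 + 0)*((1/2)/4) = -1/4 ≈ -0.25000)
(w + u)/(-7) = (-1/4 - 20)/(-7) = -81/4*(-1/7) = 81/28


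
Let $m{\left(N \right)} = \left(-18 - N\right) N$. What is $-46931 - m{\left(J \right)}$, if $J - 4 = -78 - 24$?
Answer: $-39091$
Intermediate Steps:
$J = -98$ ($J = 4 - 102 = -98$)
$m{\left(N \right)} = N \left(-18 - N\right)$
$-46931 - m{\left(J \right)} = -46931 - \left(-1\right) \left(-98\right) \left(18 - 98\right) = -46931 - \left(-1\right) \left(-98\right) \left(-80\right) = -46931 - -7840 = -46931 + 7840 = -39091$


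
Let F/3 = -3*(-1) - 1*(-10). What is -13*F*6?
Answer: -3042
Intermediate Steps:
F = 39 (F = 3*(-3*(-1) - 1*(-10)) = 3*(3 + 10) = 3*13 = 39)
-13*F*6 = -13*39*6 = -507*6 = -3042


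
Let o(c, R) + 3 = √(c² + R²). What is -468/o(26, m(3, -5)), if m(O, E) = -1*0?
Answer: -468/23 ≈ -20.348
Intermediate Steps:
m(O, E) = 0
o(c, R) = -3 + √(R² + c²) (o(c, R) = -3 + √(c² + R²) = -3 + √(R² + c²))
-468/o(26, m(3, -5)) = -468/(-3 + √(0² + 26²)) = -468/(-3 + √(0 + 676)) = -468/(-3 + √676) = -468/(-3 + 26) = -468/23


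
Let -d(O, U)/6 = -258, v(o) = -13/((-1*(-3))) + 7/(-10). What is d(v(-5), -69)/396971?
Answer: 1548/396971 ≈ 0.0038995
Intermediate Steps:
v(o) = -151/30 (v(o) = -13/3 + 7*(-1/10) = -13*1/3 - 7/10 = -13/3 - 7/10 = -151/30)
d(O, U) = 1548 (d(O, U) = -6*(-258) = 1548)
d(v(-5), -69)/396971 = 1548/396971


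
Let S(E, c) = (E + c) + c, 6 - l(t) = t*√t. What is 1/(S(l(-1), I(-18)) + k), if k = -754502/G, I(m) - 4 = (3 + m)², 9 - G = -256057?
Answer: 7557795800013/3484564494112810 - 16392449089*I/3484564494112810 ≈ 0.0021689 - 4.7043e-6*I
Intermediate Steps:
G = 256066 (G = 9 - 1*(-256057) = 9 + 256057 = 256066)
I(m) = 4 + (3 + m)²
l(t) = 6 - t^(3/2) (l(t) = 6 - t*√t = 6 - t^(3/2))
S(E, c) = E + 2*c
k = -377251/128033 (k = -754502/256066 = -754502*1/256066 = -377251/128033 ≈ -2.9465)
1/(S(l(-1), I(-18)) + k) = 1/(((6 - (-1)^(3/2)) + 2*(4 + (3 - 18)²)) - 377251/128033) = 1/(((6 - (-1)*I) + 2*(4 + (-15)²)) - 377251/128033) = 1/(((6 + I) + 2*(4 + 225)) - 377251/128033) = 1/(((6 + I) + 2*229) - 377251/128033) = 1/(((6 + I) + 458) - 377251/128033) = 1/((464 + I) - 377251/128033) = 1/(59030061/128033 + I) = 16392449089*(59030061/128033 - I)/3484564494112810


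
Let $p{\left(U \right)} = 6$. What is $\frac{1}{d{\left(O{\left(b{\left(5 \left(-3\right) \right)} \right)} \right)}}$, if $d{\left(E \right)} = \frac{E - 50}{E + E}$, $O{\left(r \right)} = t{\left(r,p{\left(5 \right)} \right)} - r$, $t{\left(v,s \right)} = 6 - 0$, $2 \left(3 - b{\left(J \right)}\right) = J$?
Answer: $\frac{18}{109} \approx 0.16514$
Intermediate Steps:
$b{\left(J \right)} = 3 - \frac{J}{2}$
$t{\left(v,s \right)} = 6$ ($t{\left(v,s \right)} = 6 + 0 = 6$)
$O{\left(r \right)} = 6 - r$
$d{\left(E \right)} = \frac{-50 + E}{2 E}$
$\frac{1}{d{\left(O{\left(b{\left(5 \left(-3\right) \right)} \right)} \right)}} = \frac{1}{\frac{1}{2} \frac{1}{6 - \left(3 - \frac{5 \left(-3\right)}{2}\right)} \left(-50 + \left(6 - \left(3 - \frac{5 \left(-3\right)}{2}\right)\right)\right)} = \frac{1}{\frac{1}{2} \frac{1}{6 - \left(3 - - \frac{15}{2}\right)} \left(-50 + \left(6 - \left(3 - - \frac{15}{2}\right)\right)\right)} = \frac{1}{\frac{1}{2} \frac{1}{6 - \left(3 + \frac{15}{2}\right)} \left(-50 + \left(6 - \left(3 + \frac{15}{2}\right)\right)\right)} = \frac{1}{\frac{1}{2} \frac{1}{6 - \frac{21}{2}} \left(-50 + \left(6 - \frac{21}{2}\right)\right)} = \frac{1}{\frac{1}{2} \frac{1}{- \frac{9}{2}} \left(-50 - \frac{9}{2}\right)} = \frac{1}{\frac{1}{2} \left(- \frac{2}{9}\right) \left(- \frac{109}{2}\right)} = \frac{1}{\frac{109}{18}} = \frac{18}{109}$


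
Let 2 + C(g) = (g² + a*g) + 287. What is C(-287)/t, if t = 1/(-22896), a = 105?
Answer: -1202475024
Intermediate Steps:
t = -1/22896 ≈ -4.3676e-5
C(g) = 285 + g² + 105*g (C(g) = -2 + ((g² + 105*g) + 287) = -2 + (287 + g² + 105*g) = 285 + g² + 105*g)
C(-287)/t = (285 + (-287)² + 105*(-287))/(-1/22896) = (285 + 82369 - 30135)*(-22896) = 52519*(-22896) = -1202475024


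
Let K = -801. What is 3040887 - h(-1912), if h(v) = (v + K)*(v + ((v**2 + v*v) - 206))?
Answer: 19833361697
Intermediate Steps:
h(v) = (-801 + v)*(-206 + v + 2*v**2) (h(v) = (v - 801)*(v + ((v**2 + v*v) - 206)) = (-801 + v)*(v + ((v**2 + v**2) - 206)) = (-801 + v)*(v + (2*v**2 - 206)) = (-801 + v)*(v + (-206 + 2*v**2)) = (-801 + v)*(-206 + v + 2*v**2))
3040887 - h(-1912) = 3040887 - (165006 - 1601*(-1912)**2 - 1007*(-1912) + 2*(-1912)**3) = 3040887 - (165006 - 1601*3655744 + 1925384 + 2*(-6989782528)) = 3040887 - (165006 - 5852846144 + 1925384 - 13979565056) = 3040887 - 1*(-19830320810) = 3040887 + 19830320810 = 19833361697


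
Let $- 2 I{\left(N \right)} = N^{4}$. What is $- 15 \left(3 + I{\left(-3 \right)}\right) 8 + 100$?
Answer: $4600$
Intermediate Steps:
$I{\left(N \right)} = - \frac{N^{4}}{2}$
$- 15 \left(3 + I{\left(-3 \right)}\right) 8 + 100 = - 15 \left(3 - \frac{\left(-3\right)^{4}}{2}\right) 8 + 100 = - 15 \left(3 - \frac{81}{2}\right) 8 + 100 = - 15 \left(\left(- \frac{75}{2}\right) 8\right) + 100 = \left(-15\right) \left(-300\right) + 100 = 4500 + 100 = 4600$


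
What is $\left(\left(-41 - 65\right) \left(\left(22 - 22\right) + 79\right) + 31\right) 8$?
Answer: $-66744$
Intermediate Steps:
$\left(\left(-41 - 65\right) \left(\left(22 - 22\right) + 79\right) + 31\right) 8 = \left(- 106 \left(\left(22 - 22\right) + 79\right) + 31\right) 8 = \left(- 106 \left(0 + 79\right) + 31\right) 8 = \left(\left(-106\right) 79 + 31\right) 8 = \left(-8374 + 31\right) 8 = \left(-8343\right) 8 = -66744$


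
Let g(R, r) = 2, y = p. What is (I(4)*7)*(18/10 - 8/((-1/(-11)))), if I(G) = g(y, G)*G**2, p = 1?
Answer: -96544/5 ≈ -19309.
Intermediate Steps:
y = 1
I(G) = 2*G**2
(I(4)*7)*(18/10 - 8/((-1/(-11)))) = ((2*4**2)*7)*(18/10 - 8/((-1/(-11)))) = ((2*16)*7)*(18*(1/10) - 8/((-1*(-1/11)))) = (32*7)*(9/5 - 8/1/11) = 224*(9/5 - 8*11) = 224*(9/5 - 88) = 224*(-431/5) = -96544/5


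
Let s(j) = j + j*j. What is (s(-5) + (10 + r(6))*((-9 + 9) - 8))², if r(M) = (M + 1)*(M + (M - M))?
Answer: 156816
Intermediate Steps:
s(j) = j + j²
r(M) = M*(1 + M) (r(M) = (1 + M)*(M + 0) = (1 + M)*M = M*(1 + M))
(s(-5) + (10 + r(6))*((-9 + 9) - 8))² = (-5*(1 - 5) + (10 + 6*(1 + 6))*((-9 + 9) - 8))² = (-5*(-4) + (10 + 6*7)*(0 - 8))² = (20 + (10 + 42)*(-8))² = (20 + 52*(-8))² = (20 - 416)² = (-396)² = 156816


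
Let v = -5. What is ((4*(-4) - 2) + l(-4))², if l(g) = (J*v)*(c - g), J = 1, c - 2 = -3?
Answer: 1089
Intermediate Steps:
c = -1 (c = 2 - 3 = -1)
l(g) = 5 + 5*g (l(g) = (1*(-5))*(-1 - g) = -5*(-1 - g) = 5 + 5*g)
((4*(-4) - 2) + l(-4))² = ((4*(-4) - 2) + (5 + 5*(-4)))² = ((-16 - 2) + (5 - 20))² = (-18 - 15)² = (-33)² = 1089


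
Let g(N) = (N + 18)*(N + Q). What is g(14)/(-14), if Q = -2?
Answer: -192/7 ≈ -27.429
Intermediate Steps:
g(N) = (-2 + N)*(18 + N) (g(N) = (N + 18)*(N - 2) = (18 + N)*(-2 + N) = (-2 + N)*(18 + N))
g(14)/(-14) = (-36 + 14² + 16*14)/(-14) = (-36 + 196 + 224)*(-1/14) = 384*(-1/14) = -192/7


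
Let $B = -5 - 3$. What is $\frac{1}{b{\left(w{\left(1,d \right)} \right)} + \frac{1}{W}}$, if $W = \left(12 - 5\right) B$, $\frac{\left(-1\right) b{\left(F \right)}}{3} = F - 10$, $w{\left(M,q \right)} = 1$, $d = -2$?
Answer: $\frac{56}{1511} \approx 0.037062$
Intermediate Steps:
$b{\left(F \right)} = 30 - 3 F$ ($b{\left(F \right)} = - 3 \left(F - 10\right) = - 3 \left(-10 + F\right) = 30 - 3 F$)
$B = -8$ ($B = -5 - 3 = -8$)
$W = -56$ ($W = \left(12 - 5\right) \left(-8\right) = 7 \left(-8\right) = -56$)
$\frac{1}{b{\left(w{\left(1,d \right)} \right)} + \frac{1}{W}} = \frac{1}{\left(30 - 3\right) + \frac{1}{-56}} = \frac{1}{\left(30 - 3\right) - \frac{1}{56}} = \frac{1}{27 - \frac{1}{56}} = \frac{1}{\frac{1511}{56}} = \frac{56}{1511}$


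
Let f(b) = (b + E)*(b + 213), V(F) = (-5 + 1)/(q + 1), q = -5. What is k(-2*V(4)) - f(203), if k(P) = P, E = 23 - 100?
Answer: -52418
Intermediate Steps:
E = -77
V(F) = 1 (V(F) = (-5 + 1)/(-5 + 1) = -4/(-4) = -4*(-¼) = 1)
f(b) = (-77 + b)*(213 + b) (f(b) = (b - 77)*(b + 213) = (-77 + b)*(213 + b))
k(-2*V(4)) - f(203) = -2*1 - (-16401 + 203² + 136*203) = -2 - (-16401 + 41209 + 27608) = -2 - 1*52416 = -2 - 52416 = -52418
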